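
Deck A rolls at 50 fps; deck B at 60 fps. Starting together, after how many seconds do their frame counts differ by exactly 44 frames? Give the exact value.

4.4 seconds

The gap grows by |60 − 50| = 10 frames per second.
Time for a 44-frame gap: 44 ÷ (10) = 4.4 s.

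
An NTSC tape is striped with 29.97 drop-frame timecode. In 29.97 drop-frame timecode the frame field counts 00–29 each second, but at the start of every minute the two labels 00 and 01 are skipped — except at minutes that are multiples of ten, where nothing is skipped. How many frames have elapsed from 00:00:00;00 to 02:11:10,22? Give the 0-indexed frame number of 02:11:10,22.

Complete 10-minute blocks: 13, each 17982 frames → 233766.
Remaining 1 whole minute in the current block: 1800 + 0 × 1798 = 1800 frames.
Within the current minute: 10 × 30 + 22 − 2 = 320 (labels ;00/;01 skipped at this minute). Total = 233766 + 1800 + 320 = 235886.

235886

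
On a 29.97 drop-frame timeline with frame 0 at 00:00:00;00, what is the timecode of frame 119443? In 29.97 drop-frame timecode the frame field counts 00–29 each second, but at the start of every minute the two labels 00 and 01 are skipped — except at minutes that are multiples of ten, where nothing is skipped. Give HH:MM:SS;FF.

Ten DF minutes hold 17982 frames, so frame 119443 lies in block 6 (frames 107892–125873) with 11551 frames into that block.
The block's first minute is 1800 frames and the rest 1798 each; 11551 frames reaches minute 6, so 6 × 18 + 6 × 2 = 120 labels have been skipped so far.
Adding those back, label number 119443 + 120 = 119563 at 30 labels/s is 3985 s + 13 f = 1 h 6 min 25 s frame 13, i.e. 01:06:25;13.

01:06:25;13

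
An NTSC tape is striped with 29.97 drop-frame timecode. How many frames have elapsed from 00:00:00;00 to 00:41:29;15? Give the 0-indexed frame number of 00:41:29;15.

74611

As if non-drop at 30 labels/s: (0 × 3600 + 41 × 60 + 29) × 30 + 15 = 74685.
Minute boundaries passed: 41; those not divisible by 10: 41 − 4 = 37; dropped labels = 2 × 37 = 74.
Actual frame index = 74685 − 74 = 74611.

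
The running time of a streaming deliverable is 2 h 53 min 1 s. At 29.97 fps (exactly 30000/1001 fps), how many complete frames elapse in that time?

2 h 53 min 1 s = 10381 s.
Frames = 10381 × 30000/1001 = 44490000/143 ≈ 311118.8811.
Complete frames: 311118.

311118 frames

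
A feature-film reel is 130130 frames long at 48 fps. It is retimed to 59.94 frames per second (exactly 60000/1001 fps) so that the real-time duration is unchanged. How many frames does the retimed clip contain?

Target frames = source frames × (target rate / source rate) = 130130 × (60000/1001)/(48) = 130130 × 1250/1001 = 162500.

162500 frames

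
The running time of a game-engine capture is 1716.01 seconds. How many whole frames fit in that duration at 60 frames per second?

Frames = 1716.01 × 60 = 514803/5 ≈ 102960.6000.
Complete frames: 102960.

102960 frames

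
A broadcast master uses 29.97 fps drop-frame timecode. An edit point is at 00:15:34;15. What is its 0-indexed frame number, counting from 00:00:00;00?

Complete 10-minute blocks: 1, each 17982 frames → 17982.
Remaining 5 whole minutes in the current block: 1800 + 4 × 1798 = 8992 frames.
Within the current minute: 34 × 30 + 15 − 2 = 1033 (labels ;00/;01 skipped at this minute). Total = 17982 + 8992 + 1033 = 28007.

28007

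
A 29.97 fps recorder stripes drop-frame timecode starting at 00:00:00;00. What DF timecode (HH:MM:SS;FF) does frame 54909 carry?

Ten DF minutes hold 17982 frames, so frame 54909 lies in block 3 (frames 53946–71927) with 963 frames into that block.
The block's first minute is 1800 frames and the rest 1798 each; 963 frames reaches minute 0, so 3 × 18 + 0 × 2 = 54 labels have been skipped so far.
Adding those back, label number 54909 + 54 = 54963 at 30 labels/s is 1832 s + 3 f = 0 h 30 min 32 s frame 3, i.e. 00:30:32;03.

00:30:32;03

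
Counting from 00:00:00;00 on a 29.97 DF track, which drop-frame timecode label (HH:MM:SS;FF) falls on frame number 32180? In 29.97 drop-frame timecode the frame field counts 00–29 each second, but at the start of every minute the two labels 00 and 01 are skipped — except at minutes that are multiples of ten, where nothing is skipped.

00:17:53;22

Each 10-minute DF block holds 10 × 60 × 30 − 9 × 2 = 17982 frames. 32180 ÷ 17982 → 1 full block, remainder 14198.
Within the partial block the first minute is 1800 frames and each further minute 1798, so 7 further minute boundaries passed. Total skipped labels = 18 × 1 + 2 × 7 = 32.
Non-drop label index = 32180 + 32 = 32212; at 30 labels/s that is 00:17:53:22, i.e. DF 00:17:53;22.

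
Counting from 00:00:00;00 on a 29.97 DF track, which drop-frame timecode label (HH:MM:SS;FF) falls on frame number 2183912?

Ten DF minutes hold 17982 frames, so frame 2183912 lies in block 121 (frames 2175822–2193803) with 8090 frames into that block.
The block's first minute is 1800 frames and the rest 1798 each; 8090 frames reaches minute 4, so 121 × 18 + 4 × 2 = 2186 labels have been skipped so far.
Adding those back, label number 2183912 + 2186 = 2186098 at 30 labels/s is 72869 s + 28 f = 20 h 14 min 29 s frame 28, i.e. 20:14:29;28.

20:14:29;28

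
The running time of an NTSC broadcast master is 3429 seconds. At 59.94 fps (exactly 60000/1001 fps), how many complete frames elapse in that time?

205534 frames

Frames = 3429 × 60000/1001 = 205740000/1001 ≈ 205534.4655.
Complete frames: 205534.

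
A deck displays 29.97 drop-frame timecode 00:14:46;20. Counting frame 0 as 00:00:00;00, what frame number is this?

26574

As if non-drop at 30 labels/s: (0 × 3600 + 14 × 60 + 46) × 30 + 20 = 26600.
Minute boundaries passed: 14; those not divisible by 10: 14 − 1 = 13; dropped labels = 2 × 13 = 26.
Actual frame index = 26600 − 26 = 26574.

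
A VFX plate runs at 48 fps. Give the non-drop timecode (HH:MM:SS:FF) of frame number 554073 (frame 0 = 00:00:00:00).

554073 ÷ 48 = 11543 full seconds, remainder 9 frames.
11543 s = 3 h 12 min 23 s.
Timecode: 03:12:23:09.

03:12:23:09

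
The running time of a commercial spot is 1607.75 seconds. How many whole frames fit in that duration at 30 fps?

48232 frames

Frames = 1607.75 × 30 = 96465/2 ≈ 48232.5000.
Complete frames: 48232.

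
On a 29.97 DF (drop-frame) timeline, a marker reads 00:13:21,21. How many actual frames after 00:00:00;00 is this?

Complete 10-minute blocks: 1, each 17982 frames → 17982.
Remaining 3 whole minutes in the current block: 1800 + 2 × 1798 = 5396 frames.
Within the current minute: 21 × 30 + 21 − 2 = 649 (labels ;00/;01 skipped at this minute). Total = 17982 + 5396 + 649 = 24027.

24027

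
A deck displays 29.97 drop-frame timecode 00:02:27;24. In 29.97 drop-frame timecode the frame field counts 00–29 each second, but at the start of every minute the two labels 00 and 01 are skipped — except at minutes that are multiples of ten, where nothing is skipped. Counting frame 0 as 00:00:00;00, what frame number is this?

Complete 10-minute blocks: 0, each 17982 frames → 0.
Remaining 2 whole minutes in the current block: 1800 + 1 × 1798 = 3598 frames.
Within the current minute: 27 × 30 + 24 − 2 = 832 (labels ;00/;01 skipped at this minute). Total = 0 + 3598 + 832 = 4430.

4430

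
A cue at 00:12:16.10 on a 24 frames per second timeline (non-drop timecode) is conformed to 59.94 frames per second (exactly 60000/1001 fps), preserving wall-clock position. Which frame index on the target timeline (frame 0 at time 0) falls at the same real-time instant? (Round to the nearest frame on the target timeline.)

Source frame index: (0×3600 + 12×60 + 16) × 24 + 10 = 17674.
Real time: 17674 / (24) = 8837/12 s.
Target frame: (8837/12) × (60000/1001) = 44185000/1001 ≈ 44140.859 → 44141.

frame 44141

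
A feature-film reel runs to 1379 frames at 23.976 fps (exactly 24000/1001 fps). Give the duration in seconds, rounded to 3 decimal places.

57.516 seconds

Running time = 1379 × 1001/24000 = 1380379/24000 s ≈ 57.516 s.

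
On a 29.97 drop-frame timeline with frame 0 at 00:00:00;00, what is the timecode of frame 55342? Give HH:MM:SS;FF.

Each 10-minute DF block holds 10 × 60 × 30 − 9 × 2 = 17982 frames. 55342 ÷ 17982 → 3 full blocks, remainder 1396.
Within the partial block the first minute is 1800 frames and each further minute 1798, so 0 further minute boundaries passed. Total skipped labels = 18 × 3 + 2 × 0 = 54.
Non-drop label index = 55342 + 54 = 55396; at 30 labels/s that is 00:30:46:16, i.e. DF 00:30:46;16.

00:30:46;16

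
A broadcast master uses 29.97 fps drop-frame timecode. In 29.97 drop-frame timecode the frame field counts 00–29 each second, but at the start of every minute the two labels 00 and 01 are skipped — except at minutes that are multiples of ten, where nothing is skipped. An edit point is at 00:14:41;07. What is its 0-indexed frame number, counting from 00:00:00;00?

26411

Complete 10-minute blocks: 1, each 17982 frames → 17982.
Remaining 4 whole minutes in the current block: 1800 + 3 × 1798 = 7194 frames.
Within the current minute: 41 × 30 + 7 − 2 = 1235 (labels ;00/;01 skipped at this minute). Total = 17982 + 7194 + 1235 = 26411.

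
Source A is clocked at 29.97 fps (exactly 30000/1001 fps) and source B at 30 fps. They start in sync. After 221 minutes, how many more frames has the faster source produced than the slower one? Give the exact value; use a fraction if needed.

30600/77 frames

221 min = 13260 s.
A emits 30000/1001 × 13260 = 30600000/77 frames; B emits 30 × 13260 = 397800.
Difference = 30600/77 frames (≈ 397.4026); B is ahead of A.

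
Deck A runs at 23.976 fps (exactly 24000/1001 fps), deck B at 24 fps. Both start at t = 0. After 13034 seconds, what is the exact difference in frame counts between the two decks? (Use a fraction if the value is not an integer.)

A emits 24000/1001 × 13034 = 44688000/143 frames; B emits 24 × 13034 = 312816.
Difference = 44688/143 frames (≈ 312.5035); B is ahead of A.

44688/143 frames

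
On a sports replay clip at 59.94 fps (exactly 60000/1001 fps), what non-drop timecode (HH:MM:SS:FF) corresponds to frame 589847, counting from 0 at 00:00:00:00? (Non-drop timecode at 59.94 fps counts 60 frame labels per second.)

589847 ÷ 60 = 9830 full seconds, remainder 47 frames.
9830 s = 2 h 43 min 50 s.
Timecode: 02:43:50:47.

02:43:50:47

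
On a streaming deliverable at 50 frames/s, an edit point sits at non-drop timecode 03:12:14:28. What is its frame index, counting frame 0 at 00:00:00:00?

frame 576728

Total seconds to the label: (3 × 3600 + 12 × 60 + 14) = 11534.
Frame index = 11534 × 50 + 28 = 576728.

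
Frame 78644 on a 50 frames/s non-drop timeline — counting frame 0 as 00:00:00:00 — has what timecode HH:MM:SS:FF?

78644 ÷ 50 = 1572 full seconds, remainder 44 frames.
1572 s = 0 h 26 min 12 s.
Timecode: 00:26:12:44.

00:26:12:44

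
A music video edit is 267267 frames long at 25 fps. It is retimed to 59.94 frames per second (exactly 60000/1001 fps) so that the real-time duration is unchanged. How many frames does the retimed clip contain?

Target frames = source frames × (target rate / source rate) = 267267 × (60000/1001)/(25) = 267267 × 2400/1001 = 640800.

640800 frames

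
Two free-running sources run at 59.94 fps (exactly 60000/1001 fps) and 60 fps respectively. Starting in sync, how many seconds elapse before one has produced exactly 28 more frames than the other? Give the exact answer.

7007/15 seconds

The gap grows by |60 − 60000/1001| = 60/1001 frames per second.
Time for a 28-frame gap: 28 ÷ (60/1001) = 7007/15 s.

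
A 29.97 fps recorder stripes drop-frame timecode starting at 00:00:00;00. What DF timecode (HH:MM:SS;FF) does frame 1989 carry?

Each 10-minute DF block holds 10 × 60 × 30 − 9 × 2 = 17982 frames. 1989 ÷ 17982 → 0 full blocks, remainder 1989.
Within the partial block the first minute is 1800 frames and each further minute 1798, so 1 further minute boundary passed. Total skipped labels = 18 × 0 + 2 × 1 = 2.
Non-drop label index = 1989 + 2 = 1991; at 30 labels/s that is 00:01:06:11, i.e. DF 00:01:06;11.

00:01:06;11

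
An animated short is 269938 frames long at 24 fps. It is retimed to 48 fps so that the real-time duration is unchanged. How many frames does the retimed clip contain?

Frames at target rate = 269938 × (48) / (24) = 539876.

539876 frames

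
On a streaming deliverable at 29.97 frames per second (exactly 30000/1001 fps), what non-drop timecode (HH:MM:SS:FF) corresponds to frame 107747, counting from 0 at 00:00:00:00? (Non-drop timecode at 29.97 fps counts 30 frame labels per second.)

107747 ÷ 30 = 3591 full seconds, remainder 17 frames.
3591 s = 0 h 59 min 51 s.
Timecode: 00:59:51:17.

00:59:51:17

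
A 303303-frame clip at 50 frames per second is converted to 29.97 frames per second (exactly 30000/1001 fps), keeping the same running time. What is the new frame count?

Target frames = source frames × (target rate / source rate) = 303303 × (30000/1001)/(50) = 303303 × 600/1001 = 181800.

181800 frames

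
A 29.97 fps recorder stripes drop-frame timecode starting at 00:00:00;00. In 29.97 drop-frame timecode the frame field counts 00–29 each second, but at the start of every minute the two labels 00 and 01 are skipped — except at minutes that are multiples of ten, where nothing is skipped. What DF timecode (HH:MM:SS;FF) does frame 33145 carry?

Ten DF minutes hold 17982 frames, so frame 33145 lies in block 1 (frames 17982–35963) with 15163 frames into that block.
The block's first minute is 1800 frames and the rest 1798 each; 15163 frames reaches minute 8, so 1 × 18 + 8 × 2 = 34 labels have been skipped so far.
Adding those back, label number 33145 + 34 = 33179 at 30 labels/s is 1105 s + 29 f = 0 h 18 min 25 s frame 29, i.e. 00:18:25;29.

00:18:25;29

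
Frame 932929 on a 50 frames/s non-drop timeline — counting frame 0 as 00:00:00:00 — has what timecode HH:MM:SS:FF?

932929 ÷ 50 = 18658 full seconds, remainder 29 frames.
18658 s = 5 h 10 min 58 s.
Timecode: 05:10:58:29.

05:10:58:29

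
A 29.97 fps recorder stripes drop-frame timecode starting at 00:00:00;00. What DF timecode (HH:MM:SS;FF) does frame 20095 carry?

Each 10-minute DF block holds 10 × 60 × 30 − 9 × 2 = 17982 frames. 20095 ÷ 17982 → 1 full block, remainder 2113.
Within the partial block the first minute is 1800 frames and each further minute 1798, so 1 further minute boundary passed. Total skipped labels = 18 × 1 + 2 × 1 = 20.
Non-drop label index = 20095 + 20 = 20115; at 30 labels/s that is 00:11:10:15, i.e. DF 00:11:10;15.

00:11:10;15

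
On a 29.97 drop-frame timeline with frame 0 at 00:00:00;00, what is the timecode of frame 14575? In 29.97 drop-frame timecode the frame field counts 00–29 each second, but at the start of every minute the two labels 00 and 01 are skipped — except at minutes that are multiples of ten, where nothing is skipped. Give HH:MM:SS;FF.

Ten DF minutes hold 17982 frames, so frame 14575 lies in block 0 (frames 0–17981) with 14575 frames into that block.
The block's first minute is 1800 frames and the rest 1798 each; 14575 frames reaches minute 8, so 0 × 18 + 8 × 2 = 16 labels have been skipped so far.
Adding those back, label number 14575 + 16 = 14591 at 30 labels/s is 486 s + 11 f = 0 h 8 min 6 s frame 11, i.e. 00:08:06;11.

00:08:06;11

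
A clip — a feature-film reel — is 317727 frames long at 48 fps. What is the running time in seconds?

Running time = 317727 / (48) = 6619.3125 s.

6619.3125 seconds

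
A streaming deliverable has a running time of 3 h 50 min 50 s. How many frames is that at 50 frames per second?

692500 frames

3 h 50 min 50 s = 13850 s.
Frames = 13850 × 50 = 692500.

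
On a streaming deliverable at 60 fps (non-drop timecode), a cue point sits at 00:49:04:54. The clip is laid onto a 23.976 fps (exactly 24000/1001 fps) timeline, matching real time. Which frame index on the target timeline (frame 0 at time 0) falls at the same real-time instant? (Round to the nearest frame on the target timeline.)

frame 70607

Source frame index: (0×3600 + 49×60 + 4) × 60 + 54 = 176694.
Real time: 176694 / (60) = 29449/10 s.
Target frame: (29449/10) × (24000/1001) = 10096800/143 ≈ 70606.993 → 70607.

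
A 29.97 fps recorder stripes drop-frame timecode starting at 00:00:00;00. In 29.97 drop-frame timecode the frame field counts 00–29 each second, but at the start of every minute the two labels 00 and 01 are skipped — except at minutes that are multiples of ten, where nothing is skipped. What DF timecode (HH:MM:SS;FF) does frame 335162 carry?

Each 10-minute DF block holds 10 × 60 × 30 − 9 × 2 = 17982 frames. 335162 ÷ 17982 → 18 full blocks, remainder 11486.
Within the partial block the first minute is 1800 frames and each further minute 1798, so 6 further minute boundaries passed. Total skipped labels = 18 × 18 + 2 × 6 = 336.
Non-drop label index = 335162 + 336 = 335498; at 30 labels/s that is 03:06:23:08, i.e. DF 03:06:23;08.

03:06:23;08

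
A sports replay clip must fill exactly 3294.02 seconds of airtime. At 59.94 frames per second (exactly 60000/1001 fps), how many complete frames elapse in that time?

197443 frames

Frames = 3294.02 × 60000/1001 = 197641200/1001 ≈ 197443.7562.
Complete frames: 197443.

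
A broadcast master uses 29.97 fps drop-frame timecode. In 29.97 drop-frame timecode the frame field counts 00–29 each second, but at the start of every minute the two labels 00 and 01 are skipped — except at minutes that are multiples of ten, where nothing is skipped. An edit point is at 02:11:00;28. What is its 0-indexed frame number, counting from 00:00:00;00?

235592

Complete 10-minute blocks: 13, each 17982 frames → 233766.
Remaining 1 whole minute in the current block: 1800 + 0 × 1798 = 1800 frames.
Within the current minute: 0 × 30 + 28 − 2 = 26 (labels ;00/;01 skipped at this minute). Total = 233766 + 1800 + 26 = 235592.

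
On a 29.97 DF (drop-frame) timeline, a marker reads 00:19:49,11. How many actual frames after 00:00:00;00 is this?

35645

Complete 10-minute blocks: 1, each 17982 frames → 17982.
Remaining 9 whole minutes in the current block: 1800 + 8 × 1798 = 16184 frames.
Within the current minute: 49 × 30 + 11 − 2 = 1479 (labels ;00/;01 skipped at this minute). Total = 17982 + 16184 + 1479 = 35645.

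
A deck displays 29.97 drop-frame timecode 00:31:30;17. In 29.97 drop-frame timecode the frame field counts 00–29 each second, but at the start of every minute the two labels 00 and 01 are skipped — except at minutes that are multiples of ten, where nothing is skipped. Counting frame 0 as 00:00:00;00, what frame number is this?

As if non-drop at 30 labels/s: (0 × 3600 + 31 × 60 + 30) × 30 + 17 = 56717.
Minute boundaries passed: 31; those not divisible by 10: 31 − 3 = 28; dropped labels = 2 × 28 = 56.
Actual frame index = 56717 − 56 = 56661.

56661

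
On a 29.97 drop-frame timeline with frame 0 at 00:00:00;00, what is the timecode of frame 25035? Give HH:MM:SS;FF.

00:13:55;09

Ten DF minutes hold 17982 frames, so frame 25035 lies in block 1 (frames 17982–35963) with 7053 frames into that block.
The block's first minute is 1800 frames and the rest 1798 each; 7053 frames reaches minute 3, so 1 × 18 + 3 × 2 = 24 labels have been skipped so far.
Adding those back, label number 25035 + 24 = 25059 at 30 labels/s is 835 s + 9 f = 0 h 13 min 55 s frame 9, i.e. 00:13:55;09.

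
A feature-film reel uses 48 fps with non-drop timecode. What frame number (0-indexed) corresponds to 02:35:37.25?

Total seconds to the label: (2 × 3600 + 35 × 60 + 37) = 9337.
Frame index = 9337 × 48 + 25 = 448201.

frame 448201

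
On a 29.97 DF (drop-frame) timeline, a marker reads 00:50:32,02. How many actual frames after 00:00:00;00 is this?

90872

Complete 10-minute blocks: 5, each 17982 frames → 89910.
Remaining 0 whole minutes in the current block: 0 frames.
Within the current minute: 32 × 30 + 2 = 962. Total = 89910 + 0 + 962 = 90872.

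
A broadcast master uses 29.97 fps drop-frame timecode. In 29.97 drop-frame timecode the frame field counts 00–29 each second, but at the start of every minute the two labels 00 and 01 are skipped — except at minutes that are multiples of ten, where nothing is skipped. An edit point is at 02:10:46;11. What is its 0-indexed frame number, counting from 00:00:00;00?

235157

As if non-drop at 30 labels/s: (2 × 3600 + 10 × 60 + 46) × 30 + 11 = 235391.
Minute boundaries passed: 130; those not divisible by 10: 130 − 13 = 117; dropped labels = 2 × 117 = 234.
Actual frame index = 235391 − 234 = 235157.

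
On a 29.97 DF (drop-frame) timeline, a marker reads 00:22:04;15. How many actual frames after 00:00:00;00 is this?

As if non-drop at 30 labels/s: (0 × 3600 + 22 × 60 + 4) × 30 + 15 = 39735.
Minute boundaries passed: 22; those not divisible by 10: 22 − 2 = 20; dropped labels = 2 × 20 = 40.
Actual frame index = 39735 − 40 = 39695.

39695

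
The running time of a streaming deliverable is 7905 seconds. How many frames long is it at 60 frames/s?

474300 frames

Frames = 7905 × 60 = 474300.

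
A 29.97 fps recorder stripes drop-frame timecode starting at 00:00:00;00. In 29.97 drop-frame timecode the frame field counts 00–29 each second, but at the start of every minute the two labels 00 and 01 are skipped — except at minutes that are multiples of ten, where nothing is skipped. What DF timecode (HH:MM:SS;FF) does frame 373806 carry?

03:27:52;20

Each 10-minute DF block holds 10 × 60 × 30 − 9 × 2 = 17982 frames. 373806 ÷ 17982 → 20 full blocks, remainder 14166.
Within the partial block the first minute is 1800 frames and each further minute 1798, so 7 further minute boundaries passed. Total skipped labels = 18 × 20 + 2 × 7 = 374.
Non-drop label index = 373806 + 374 = 374180; at 30 labels/s that is 03:27:52:20, i.e. DF 03:27:52;20.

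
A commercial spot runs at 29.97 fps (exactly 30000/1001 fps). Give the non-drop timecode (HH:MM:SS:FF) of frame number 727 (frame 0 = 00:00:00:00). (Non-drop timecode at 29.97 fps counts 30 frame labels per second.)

00:00:24:07

727 ÷ 30 = 24 full seconds, remainder 7 frames.
24 s = 0 h 0 min 24 s.
Timecode: 00:00:24:07.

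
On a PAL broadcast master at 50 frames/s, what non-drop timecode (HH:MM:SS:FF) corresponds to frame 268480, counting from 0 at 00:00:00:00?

268480 ÷ 50 = 5369 full seconds, remainder 30 frames.
5369 s = 1 h 29 min 29 s.
Timecode: 01:29:29:30.

01:29:29:30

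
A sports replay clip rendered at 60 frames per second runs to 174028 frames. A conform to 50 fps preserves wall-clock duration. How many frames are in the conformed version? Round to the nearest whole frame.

145023 frames

Frames at target rate = 174028 × (50) / (60) = 435070/3 ≈ 145023.333.
Nearest whole frame: 145023.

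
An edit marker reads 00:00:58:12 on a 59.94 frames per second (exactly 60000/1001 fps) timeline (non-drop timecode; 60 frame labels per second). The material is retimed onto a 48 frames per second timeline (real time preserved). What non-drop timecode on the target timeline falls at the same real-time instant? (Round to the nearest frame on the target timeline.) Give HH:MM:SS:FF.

Source frame index: (0×3600 + 0×60 + 58) × 60 + 12 = 3492.
Real time: 3492 / (60000/1001) = 291291/5000 s.
Target frame: (291291/5000) × (48) = 1747746/625 ≈ 2796.394 → 2796.
At 48 labels/s: frame 2796 → 00:00:58:12.

00:00:58:12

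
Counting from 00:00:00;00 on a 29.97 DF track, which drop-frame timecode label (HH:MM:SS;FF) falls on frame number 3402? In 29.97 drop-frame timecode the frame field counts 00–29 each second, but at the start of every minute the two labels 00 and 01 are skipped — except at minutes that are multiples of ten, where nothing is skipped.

Each 10-minute DF block holds 10 × 60 × 30 − 9 × 2 = 17982 frames. 3402 ÷ 17982 → 0 full blocks, remainder 3402.
Within the partial block the first minute is 1800 frames and each further minute 1798, so 1 further minute boundary passed. Total skipped labels = 18 × 0 + 2 × 1 = 2.
Non-drop label index = 3402 + 2 = 3404; at 30 labels/s that is 00:01:53:14, i.e. DF 00:01:53;14.

00:01:53;14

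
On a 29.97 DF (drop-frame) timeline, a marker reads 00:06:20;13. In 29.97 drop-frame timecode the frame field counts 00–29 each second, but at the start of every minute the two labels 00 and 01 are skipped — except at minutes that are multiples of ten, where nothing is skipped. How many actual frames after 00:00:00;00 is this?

Complete 10-minute blocks: 0, each 17982 frames → 0.
Remaining 6 whole minutes in the current block: 1800 + 5 × 1798 = 10790 frames.
Within the current minute: 20 × 30 + 13 − 2 = 611 (labels ;00/;01 skipped at this minute). Total = 0 + 10790 + 611 = 11401.

11401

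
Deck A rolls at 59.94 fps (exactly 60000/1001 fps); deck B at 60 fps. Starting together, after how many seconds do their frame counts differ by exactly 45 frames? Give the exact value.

The gap grows by |60 − 60000/1001| = 60/1001 frames per second.
Time for a 45-frame gap: 45 ÷ (60/1001) = 750.75 s.

750.75 seconds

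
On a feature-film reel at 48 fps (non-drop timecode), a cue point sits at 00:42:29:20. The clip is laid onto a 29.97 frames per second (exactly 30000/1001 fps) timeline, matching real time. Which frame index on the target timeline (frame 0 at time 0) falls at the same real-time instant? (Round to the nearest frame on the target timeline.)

Source frame index: (0×3600 + 42×60 + 29) × 48 + 20 = 122372.
Real time: 122372 / (48) = 30593/12 s.
Target frame: (30593/12) × (30000/1001) = 76482500/1001 ≈ 76406.094 → 76406.

frame 76406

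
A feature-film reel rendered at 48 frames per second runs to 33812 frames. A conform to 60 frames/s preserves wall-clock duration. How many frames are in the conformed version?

Target frames = source frames × (target rate / source rate) = 33812 × (60)/(48) = 33812 × 5/4 = 42265.

42265 frames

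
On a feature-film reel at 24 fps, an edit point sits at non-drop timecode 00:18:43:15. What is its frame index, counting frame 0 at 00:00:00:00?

Total seconds to the label: (0 × 3600 + 18 × 60 + 43) = 1123.
Frame index = 1123 × 24 + 15 = 26967.

frame 26967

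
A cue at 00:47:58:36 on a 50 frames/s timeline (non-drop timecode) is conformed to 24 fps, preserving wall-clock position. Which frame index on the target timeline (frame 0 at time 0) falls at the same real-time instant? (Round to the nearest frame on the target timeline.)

Source frame index: (0×3600 + 47×60 + 58) × 50 + 36 = 143936.
Real time: 143936 / (50) = 71968/25 s.
Target frame: (71968/25) × (24) = 1727232/25 ≈ 69089.280 → 69089.

frame 69089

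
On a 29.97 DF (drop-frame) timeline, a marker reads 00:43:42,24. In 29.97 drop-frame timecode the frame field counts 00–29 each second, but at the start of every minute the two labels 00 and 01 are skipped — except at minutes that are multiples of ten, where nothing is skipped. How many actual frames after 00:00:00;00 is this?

Complete 10-minute blocks: 4, each 17982 frames → 71928.
Remaining 3 whole minutes in the current block: 1800 + 2 × 1798 = 5396 frames.
Within the current minute: 42 × 30 + 24 − 2 = 1282 (labels ;00/;01 skipped at this minute). Total = 71928 + 5396 + 1282 = 78606.

78606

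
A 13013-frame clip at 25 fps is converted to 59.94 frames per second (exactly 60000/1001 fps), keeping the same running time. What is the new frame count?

Target frames = source frames × (target rate / source rate) = 13013 × (60000/1001)/(25) = 13013 × 2400/1001 = 31200.

31200 frames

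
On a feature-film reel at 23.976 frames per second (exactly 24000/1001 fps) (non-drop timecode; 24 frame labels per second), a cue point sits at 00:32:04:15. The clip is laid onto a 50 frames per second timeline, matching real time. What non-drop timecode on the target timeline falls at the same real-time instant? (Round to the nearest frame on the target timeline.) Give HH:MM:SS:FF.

00:32:06:27

Source frame index: (0×3600 + 32×60 + 4) × 24 + 15 = 46191.
Real time: 46191 / (24000/1001) = 15412397/8000 s.
Target frame: (15412397/8000) × (50) = 15412397/160 ≈ 96327.481 → 96327.
At 50 labels/s: frame 96327 → 00:32:06:27.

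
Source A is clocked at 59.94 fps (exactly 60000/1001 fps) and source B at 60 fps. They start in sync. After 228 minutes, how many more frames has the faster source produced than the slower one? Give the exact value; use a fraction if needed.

228 min = 13680 s.
A emits 60000/1001 × 13680 = 820800000/1001 frames; B emits 60 × 13680 = 820800.
Difference = 820800/1001 frames (≈ 819.9800); B is ahead of A.

820800/1001 frames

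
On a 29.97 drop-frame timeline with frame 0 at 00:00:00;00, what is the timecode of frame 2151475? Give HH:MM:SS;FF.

Each 10-minute DF block holds 10 × 60 × 30 − 9 × 2 = 17982 frames. 2151475 ÷ 17982 → 119 full blocks, remainder 11617.
Within the partial block the first minute is 1800 frames and each further minute 1798, so 6 further minute boundaries passed. Total skipped labels = 18 × 119 + 2 × 6 = 2154.
Non-drop label index = 2151475 + 2154 = 2153629; at 30 labels/s that is 19:56:27:19, i.e. DF 19:56:27;19.

19:56:27;19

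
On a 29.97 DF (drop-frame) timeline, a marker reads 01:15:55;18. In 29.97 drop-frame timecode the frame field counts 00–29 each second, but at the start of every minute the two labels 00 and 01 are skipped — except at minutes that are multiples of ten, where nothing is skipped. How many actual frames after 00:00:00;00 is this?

Complete 10-minute blocks: 7, each 17982 frames → 125874.
Remaining 5 whole minutes in the current block: 1800 + 4 × 1798 = 8992 frames.
Within the current minute: 55 × 30 + 18 − 2 = 1666 (labels ;00/;01 skipped at this minute). Total = 125874 + 8992 + 1666 = 136532.

136532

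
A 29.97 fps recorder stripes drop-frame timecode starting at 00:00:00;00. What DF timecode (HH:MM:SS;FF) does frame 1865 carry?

Each 10-minute DF block holds 10 × 60 × 30 − 9 × 2 = 17982 frames. 1865 ÷ 17982 → 0 full blocks, remainder 1865.
Within the partial block the first minute is 1800 frames and each further minute 1798, so 1 further minute boundary passed. Total skipped labels = 18 × 0 + 2 × 1 = 2.
Non-drop label index = 1865 + 2 = 1867; at 30 labels/s that is 00:01:02:07, i.e. DF 00:01:02;07.

00:01:02;07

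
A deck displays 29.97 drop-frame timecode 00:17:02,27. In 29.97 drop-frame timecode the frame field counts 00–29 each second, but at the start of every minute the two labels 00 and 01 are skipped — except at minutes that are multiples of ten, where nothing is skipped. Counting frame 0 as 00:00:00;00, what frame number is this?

As if non-drop at 30 labels/s: (0 × 3600 + 17 × 60 + 2) × 30 + 27 = 30687.
Minute boundaries passed: 17; those not divisible by 10: 17 − 1 = 16; dropped labels = 2 × 16 = 32.
Actual frame index = 30687 − 32 = 30655.

30655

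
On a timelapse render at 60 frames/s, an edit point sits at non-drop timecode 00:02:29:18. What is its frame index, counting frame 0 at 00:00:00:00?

8958

Total seconds to the label: (0 × 3600 + 2 × 60 + 29) = 149.
Frame index = 149 × 60 + 18 = 8958.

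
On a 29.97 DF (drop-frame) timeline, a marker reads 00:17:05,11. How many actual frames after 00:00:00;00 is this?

30729

As if non-drop at 30 labels/s: (0 × 3600 + 17 × 60 + 5) × 30 + 11 = 30761.
Minute boundaries passed: 17; those not divisible by 10: 17 − 1 = 16; dropped labels = 2 × 16 = 32.
Actual frame index = 30761 − 32 = 30729.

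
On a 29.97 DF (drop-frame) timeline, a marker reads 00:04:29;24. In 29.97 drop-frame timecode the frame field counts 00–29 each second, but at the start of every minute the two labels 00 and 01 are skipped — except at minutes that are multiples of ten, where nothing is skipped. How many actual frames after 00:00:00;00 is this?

8086

As if non-drop at 30 labels/s: (0 × 3600 + 4 × 60 + 29) × 30 + 24 = 8094.
Minute boundaries passed: 4; those not divisible by 10: 4 − 0 = 4; dropped labels = 2 × 4 = 8.
Actual frame index = 8094 − 8 = 8086.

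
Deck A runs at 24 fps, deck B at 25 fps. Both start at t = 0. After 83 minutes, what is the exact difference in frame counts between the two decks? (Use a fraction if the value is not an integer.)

4980 frames

83 min = 4980 s.
A emits 24 × 4980 = 119520 frames; B emits 25 × 4980 = 124500.
Difference = 4980 frames; B is ahead of A.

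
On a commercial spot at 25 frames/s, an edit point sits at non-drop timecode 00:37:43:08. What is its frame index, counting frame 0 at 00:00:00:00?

frame 56583

Total seconds to the label: (0 × 3600 + 37 × 60 + 43) = 2263.
Frame index = 2263 × 25 + 8 = 56583.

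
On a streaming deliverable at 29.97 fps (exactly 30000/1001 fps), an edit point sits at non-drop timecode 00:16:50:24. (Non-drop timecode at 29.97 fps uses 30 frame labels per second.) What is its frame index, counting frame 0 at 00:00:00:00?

Total seconds to the label: (0 × 3600 + 16 × 60 + 50) = 1010.
Frame index = 1010 × 30 + 24 = 30324.

30324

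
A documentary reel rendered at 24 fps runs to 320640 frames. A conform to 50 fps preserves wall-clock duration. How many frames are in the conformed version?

668000 frames

Target frames = source frames × (target rate / source rate) = 320640 × (50)/(24) = 320640 × 25/12 = 668000.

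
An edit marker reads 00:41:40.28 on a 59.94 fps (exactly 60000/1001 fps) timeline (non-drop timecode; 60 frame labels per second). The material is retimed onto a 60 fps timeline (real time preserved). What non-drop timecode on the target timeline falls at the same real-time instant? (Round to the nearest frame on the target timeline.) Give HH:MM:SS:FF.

00:41:42:58

Source frame index: (0×3600 + 41×60 + 40) × 60 + 28 = 150028.
Real time: 150028 / (60000/1001) = 37544507/15000 s.
Target frame: (37544507/15000) × (60) = 37544507/250 ≈ 150178.028 → 150178.
At 60 labels/s: frame 150178 → 00:41:42:58.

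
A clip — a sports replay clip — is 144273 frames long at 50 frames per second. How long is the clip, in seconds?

Running time = 144273 / (50) = 2885.46 s.

2885.46 seconds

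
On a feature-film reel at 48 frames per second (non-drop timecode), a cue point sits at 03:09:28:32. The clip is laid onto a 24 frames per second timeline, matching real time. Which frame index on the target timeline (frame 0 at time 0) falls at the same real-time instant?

frame 272848

Source frame index: (3×3600 + 9×60 + 28) × 48 + 32 = 545696.
Real time: 545696 / (48) = 34106/3 s.
Target frame: (34106/3) × (24) = 272848.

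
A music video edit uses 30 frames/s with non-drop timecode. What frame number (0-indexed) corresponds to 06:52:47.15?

Total seconds to the label: (6 × 3600 + 52 × 60 + 47) = 24767.
Frame index = 24767 × 30 + 15 = 743025.

743025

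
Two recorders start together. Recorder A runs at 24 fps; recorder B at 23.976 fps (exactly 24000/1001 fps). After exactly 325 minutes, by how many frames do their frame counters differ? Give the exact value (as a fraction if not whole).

36000/77 frames

325 min = 19500 s.
A emits 24 × 19500 = 468000 frames; B emits 24000/1001 × 19500 = 36000000/77.
Difference = 36000/77 frames (≈ 467.5325); B is behind A.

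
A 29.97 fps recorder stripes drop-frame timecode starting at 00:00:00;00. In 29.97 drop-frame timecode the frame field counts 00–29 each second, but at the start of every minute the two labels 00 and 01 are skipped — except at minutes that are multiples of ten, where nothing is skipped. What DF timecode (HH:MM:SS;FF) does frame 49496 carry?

00:27:31;16

Ten DF minutes hold 17982 frames, so frame 49496 lies in block 2 (frames 35964–53945) with 13532 frames into that block.
The block's first minute is 1800 frames and the rest 1798 each; 13532 frames reaches minute 7, so 2 × 18 + 7 × 2 = 50 labels have been skipped so far.
Adding those back, label number 49496 + 50 = 49546 at 30 labels/s is 1651 s + 16 f = 0 h 27 min 31 s frame 16, i.e. 00:27:31;16.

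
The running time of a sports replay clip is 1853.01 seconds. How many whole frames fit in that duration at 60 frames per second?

Frames = 1853.01 × 60 = 555903/5 ≈ 111180.6000.
Complete frames: 111180.

111180 frames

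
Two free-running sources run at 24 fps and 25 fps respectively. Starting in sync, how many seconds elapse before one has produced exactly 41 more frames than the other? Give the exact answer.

41 seconds

The gap grows by |25 − 24| = 1 frame per second.
Time for a 41-frame gap: 41 ÷ (1) = 41 s.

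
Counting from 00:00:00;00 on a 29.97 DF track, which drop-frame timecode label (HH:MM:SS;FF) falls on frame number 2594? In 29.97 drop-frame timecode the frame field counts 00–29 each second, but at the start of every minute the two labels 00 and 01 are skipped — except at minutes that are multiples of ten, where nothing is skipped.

Ten DF minutes hold 17982 frames, so frame 2594 lies in block 0 (frames 0–17981) with 2594 frames into that block.
The block's first minute is 1800 frames and the rest 1798 each; 2594 frames reaches minute 1, so 0 × 18 + 1 × 2 = 2 labels have been skipped so far.
Adding those back, label number 2594 + 2 = 2596 at 30 labels/s is 86 s + 16 f = 0 h 1 min 26 s frame 16, i.e. 00:01:26;16.

00:01:26;16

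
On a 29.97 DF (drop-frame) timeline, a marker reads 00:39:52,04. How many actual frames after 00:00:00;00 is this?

Complete 10-minute blocks: 3, each 17982 frames → 53946.
Remaining 9 whole minutes in the current block: 1800 + 8 × 1798 = 16184 frames.
Within the current minute: 52 × 30 + 4 − 2 = 1562 (labels ;00/;01 skipped at this minute). Total = 53946 + 16184 + 1562 = 71692.

71692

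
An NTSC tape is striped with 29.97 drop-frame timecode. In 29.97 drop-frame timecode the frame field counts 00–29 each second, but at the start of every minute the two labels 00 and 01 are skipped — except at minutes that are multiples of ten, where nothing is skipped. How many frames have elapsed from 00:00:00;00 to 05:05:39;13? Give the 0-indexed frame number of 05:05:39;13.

549633

As if non-drop at 30 labels/s: (5 × 3600 + 5 × 60 + 39) × 30 + 13 = 550183.
Minute boundaries passed: 305; those not divisible by 10: 305 − 30 = 275; dropped labels = 2 × 275 = 550.
Actual frame index = 550183 − 550 = 549633.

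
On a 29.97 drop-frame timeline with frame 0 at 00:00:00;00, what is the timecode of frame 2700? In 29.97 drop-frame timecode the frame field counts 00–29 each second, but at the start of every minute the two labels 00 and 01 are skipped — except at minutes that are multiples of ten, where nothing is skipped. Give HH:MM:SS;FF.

00:01:30;02

Each 10-minute DF block holds 10 × 60 × 30 − 9 × 2 = 17982 frames. 2700 ÷ 17982 → 0 full blocks, remainder 2700.
Within the partial block the first minute is 1800 frames and each further minute 1798, so 1 further minute boundary passed. Total skipped labels = 18 × 0 + 2 × 1 = 2.
Non-drop label index = 2700 + 2 = 2702; at 30 labels/s that is 00:01:30:02, i.e. DF 00:01:30;02.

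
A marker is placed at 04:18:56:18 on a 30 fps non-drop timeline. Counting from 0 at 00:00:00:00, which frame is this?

frame 466098

Total seconds to the label: (4 × 3600 + 18 × 60 + 56) = 15536.
Frame index = 15536 × 30 + 18 = 466098.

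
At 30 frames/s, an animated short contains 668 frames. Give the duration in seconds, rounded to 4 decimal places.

22.2667 seconds

Running time = 668 × 1/30 = 334/15 s ≈ 22.2667 s.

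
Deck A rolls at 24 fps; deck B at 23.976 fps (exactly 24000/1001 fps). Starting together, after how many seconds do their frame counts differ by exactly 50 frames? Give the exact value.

25025/12 seconds

The gap grows by |24000/1001 − 24| = 24/1001 frames per second.
Time for a 50-frame gap: 50 ÷ (24/1001) = 25025/12 s.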